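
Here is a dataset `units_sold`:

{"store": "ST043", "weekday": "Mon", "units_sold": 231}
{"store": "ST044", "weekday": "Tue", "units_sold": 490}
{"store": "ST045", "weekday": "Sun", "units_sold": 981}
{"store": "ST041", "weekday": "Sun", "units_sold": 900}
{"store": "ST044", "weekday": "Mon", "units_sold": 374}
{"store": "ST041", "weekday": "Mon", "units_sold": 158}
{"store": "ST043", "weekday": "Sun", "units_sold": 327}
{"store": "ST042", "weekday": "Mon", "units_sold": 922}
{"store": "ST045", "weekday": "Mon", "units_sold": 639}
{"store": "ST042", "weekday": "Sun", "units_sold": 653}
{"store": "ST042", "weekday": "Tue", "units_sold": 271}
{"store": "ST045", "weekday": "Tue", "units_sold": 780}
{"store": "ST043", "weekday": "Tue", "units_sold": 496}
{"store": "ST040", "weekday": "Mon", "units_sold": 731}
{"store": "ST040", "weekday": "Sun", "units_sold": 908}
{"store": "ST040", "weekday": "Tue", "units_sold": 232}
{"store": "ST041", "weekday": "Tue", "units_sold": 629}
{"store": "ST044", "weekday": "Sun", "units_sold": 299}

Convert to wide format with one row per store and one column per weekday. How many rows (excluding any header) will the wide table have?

6 distinct store values → 6 rows.

6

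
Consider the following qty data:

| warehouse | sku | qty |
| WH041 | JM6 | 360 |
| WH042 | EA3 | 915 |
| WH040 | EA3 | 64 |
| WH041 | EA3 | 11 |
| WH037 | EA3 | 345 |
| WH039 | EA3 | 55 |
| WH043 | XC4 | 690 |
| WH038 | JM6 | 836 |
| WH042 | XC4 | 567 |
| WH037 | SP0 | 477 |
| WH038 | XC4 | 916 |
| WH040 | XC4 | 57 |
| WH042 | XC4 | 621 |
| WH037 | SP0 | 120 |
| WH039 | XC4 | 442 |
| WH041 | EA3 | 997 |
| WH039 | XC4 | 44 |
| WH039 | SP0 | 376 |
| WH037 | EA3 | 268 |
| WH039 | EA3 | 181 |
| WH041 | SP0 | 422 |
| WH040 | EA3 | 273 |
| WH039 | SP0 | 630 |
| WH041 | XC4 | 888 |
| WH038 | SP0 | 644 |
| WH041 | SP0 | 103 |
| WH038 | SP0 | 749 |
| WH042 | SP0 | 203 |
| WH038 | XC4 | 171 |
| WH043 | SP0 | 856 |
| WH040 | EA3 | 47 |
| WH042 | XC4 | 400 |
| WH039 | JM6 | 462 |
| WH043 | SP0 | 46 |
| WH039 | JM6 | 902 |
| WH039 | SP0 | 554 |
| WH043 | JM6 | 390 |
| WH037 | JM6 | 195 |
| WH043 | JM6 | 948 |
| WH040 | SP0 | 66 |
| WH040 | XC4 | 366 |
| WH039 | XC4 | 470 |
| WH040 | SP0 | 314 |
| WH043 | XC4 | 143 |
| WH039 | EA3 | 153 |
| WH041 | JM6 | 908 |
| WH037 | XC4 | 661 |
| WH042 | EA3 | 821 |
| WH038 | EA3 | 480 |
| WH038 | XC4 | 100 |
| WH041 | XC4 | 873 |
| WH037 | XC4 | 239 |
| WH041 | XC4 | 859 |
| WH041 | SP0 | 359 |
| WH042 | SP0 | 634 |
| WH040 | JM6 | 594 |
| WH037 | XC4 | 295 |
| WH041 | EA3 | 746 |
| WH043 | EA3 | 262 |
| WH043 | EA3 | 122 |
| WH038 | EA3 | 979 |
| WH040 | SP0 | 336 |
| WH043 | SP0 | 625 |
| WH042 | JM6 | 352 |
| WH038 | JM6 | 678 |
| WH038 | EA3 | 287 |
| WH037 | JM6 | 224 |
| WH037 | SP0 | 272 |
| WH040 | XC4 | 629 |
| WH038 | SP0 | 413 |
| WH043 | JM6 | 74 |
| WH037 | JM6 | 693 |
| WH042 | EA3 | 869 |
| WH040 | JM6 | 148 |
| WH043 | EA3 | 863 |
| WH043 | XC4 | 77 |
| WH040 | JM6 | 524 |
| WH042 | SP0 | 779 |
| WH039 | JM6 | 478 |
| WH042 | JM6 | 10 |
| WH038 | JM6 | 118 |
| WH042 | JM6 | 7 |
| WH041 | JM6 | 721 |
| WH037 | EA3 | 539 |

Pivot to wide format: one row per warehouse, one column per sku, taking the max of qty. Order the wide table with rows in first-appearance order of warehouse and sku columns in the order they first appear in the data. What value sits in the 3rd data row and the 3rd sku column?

629

With rows in first-appearance order of warehouse, row 3 is warehouse=WH040. sku columns in first-appearance order: JM6, EA3, XC4, SP0; column 3 is XC4.
Long rows with warehouse=WH040, sku=XC4: max(57, 366, 629) = 629.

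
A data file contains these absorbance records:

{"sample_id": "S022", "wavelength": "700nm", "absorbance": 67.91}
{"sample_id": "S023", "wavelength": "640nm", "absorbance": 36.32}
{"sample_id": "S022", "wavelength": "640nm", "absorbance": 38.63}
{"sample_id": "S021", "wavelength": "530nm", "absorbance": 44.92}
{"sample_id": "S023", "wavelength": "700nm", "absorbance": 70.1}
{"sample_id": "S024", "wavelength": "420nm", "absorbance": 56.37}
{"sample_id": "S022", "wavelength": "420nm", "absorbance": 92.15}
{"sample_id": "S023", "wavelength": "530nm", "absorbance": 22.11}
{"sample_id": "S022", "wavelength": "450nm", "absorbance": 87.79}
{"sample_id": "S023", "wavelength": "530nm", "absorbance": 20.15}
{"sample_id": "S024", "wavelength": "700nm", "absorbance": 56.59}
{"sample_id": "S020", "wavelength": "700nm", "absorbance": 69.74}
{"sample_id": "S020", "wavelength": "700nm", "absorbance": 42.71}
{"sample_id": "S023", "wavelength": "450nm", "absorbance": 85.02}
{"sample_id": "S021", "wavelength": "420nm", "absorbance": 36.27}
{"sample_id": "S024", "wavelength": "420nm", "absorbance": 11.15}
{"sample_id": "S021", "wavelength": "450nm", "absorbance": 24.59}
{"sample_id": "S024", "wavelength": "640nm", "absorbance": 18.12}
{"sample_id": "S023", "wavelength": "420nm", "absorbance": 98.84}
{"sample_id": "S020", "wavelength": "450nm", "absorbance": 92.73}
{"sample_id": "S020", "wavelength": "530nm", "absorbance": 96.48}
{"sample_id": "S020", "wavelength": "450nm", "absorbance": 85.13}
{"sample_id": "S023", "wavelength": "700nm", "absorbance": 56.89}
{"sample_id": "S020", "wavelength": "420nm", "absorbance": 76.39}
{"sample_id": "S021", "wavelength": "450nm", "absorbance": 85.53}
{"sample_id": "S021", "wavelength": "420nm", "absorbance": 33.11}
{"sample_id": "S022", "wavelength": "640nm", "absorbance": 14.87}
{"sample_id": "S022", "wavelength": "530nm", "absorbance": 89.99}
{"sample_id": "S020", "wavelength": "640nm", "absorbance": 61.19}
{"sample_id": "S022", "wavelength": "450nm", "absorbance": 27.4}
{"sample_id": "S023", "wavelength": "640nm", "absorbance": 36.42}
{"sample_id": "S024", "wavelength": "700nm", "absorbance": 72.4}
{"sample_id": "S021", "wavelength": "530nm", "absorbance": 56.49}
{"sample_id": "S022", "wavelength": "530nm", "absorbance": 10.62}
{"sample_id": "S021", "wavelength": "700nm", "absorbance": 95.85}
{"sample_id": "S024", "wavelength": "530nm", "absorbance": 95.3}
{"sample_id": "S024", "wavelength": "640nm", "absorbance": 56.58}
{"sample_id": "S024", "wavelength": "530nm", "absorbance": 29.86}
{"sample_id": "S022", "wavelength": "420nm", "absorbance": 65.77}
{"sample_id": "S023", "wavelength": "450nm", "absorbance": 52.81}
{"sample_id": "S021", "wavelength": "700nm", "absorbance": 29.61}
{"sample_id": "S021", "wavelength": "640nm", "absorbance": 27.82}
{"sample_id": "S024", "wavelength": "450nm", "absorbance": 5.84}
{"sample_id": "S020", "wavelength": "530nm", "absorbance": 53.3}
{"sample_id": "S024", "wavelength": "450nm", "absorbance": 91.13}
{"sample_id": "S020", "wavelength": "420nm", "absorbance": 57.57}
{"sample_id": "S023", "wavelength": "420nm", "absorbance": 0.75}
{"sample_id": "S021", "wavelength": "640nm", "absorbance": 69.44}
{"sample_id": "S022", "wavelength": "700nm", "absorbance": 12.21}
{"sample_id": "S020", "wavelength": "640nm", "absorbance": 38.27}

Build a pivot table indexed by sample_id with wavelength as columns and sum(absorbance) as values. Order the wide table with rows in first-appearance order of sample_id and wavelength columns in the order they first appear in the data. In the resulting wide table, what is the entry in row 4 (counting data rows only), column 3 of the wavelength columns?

125.16

With rows in first-appearance order of sample_id, row 4 is sample_id=S024. wavelength columns in first-appearance order: 700nm, 640nm, 530nm, 420nm, 450nm; column 3 is 530nm.
Long rows with sample_id=S024, wavelength=530nm: 95.3 + 29.86 = 125.16.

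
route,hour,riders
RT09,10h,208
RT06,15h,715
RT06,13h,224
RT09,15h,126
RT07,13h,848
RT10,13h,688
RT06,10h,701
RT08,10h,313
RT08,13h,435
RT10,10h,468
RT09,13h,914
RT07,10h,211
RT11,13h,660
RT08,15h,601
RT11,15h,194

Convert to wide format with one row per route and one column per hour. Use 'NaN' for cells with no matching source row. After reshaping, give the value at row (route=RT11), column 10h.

No long-format row has route=RT11 and hour=10h, so the cell is NaN.

NaN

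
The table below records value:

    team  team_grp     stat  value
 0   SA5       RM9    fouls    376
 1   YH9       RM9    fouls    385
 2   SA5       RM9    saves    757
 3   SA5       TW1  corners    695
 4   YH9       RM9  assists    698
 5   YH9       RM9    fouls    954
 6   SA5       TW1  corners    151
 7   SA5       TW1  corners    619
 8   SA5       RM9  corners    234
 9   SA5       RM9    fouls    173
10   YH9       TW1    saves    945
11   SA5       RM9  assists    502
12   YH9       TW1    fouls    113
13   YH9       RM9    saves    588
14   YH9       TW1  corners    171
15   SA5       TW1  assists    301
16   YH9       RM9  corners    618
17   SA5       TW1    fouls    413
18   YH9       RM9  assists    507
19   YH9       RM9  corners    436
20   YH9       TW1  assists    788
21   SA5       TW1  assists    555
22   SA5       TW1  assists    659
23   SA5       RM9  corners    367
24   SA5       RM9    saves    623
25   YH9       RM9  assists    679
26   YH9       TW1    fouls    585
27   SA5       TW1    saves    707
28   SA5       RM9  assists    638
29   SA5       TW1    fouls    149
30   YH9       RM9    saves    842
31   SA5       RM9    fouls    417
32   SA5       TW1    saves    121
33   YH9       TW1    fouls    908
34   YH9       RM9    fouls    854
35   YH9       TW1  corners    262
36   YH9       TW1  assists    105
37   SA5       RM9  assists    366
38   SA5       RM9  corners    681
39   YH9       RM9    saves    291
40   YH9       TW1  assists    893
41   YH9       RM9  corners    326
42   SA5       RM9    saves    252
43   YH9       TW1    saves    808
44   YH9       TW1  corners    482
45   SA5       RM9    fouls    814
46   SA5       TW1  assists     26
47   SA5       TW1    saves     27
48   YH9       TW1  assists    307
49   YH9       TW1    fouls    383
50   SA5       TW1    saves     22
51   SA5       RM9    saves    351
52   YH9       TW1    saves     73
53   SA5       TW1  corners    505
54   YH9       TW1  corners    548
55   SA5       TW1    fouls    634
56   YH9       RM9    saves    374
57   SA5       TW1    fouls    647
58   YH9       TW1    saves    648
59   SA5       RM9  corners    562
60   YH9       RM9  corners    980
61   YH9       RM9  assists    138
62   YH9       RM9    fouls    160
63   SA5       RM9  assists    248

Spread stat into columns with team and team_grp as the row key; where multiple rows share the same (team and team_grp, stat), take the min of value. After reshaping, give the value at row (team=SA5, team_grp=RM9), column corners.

234

Rows with team=SA5, team_grp=RM9 and stat=corners: value values are 234, 367, 681, 562.
min(234, 367, 681, 562) = 234.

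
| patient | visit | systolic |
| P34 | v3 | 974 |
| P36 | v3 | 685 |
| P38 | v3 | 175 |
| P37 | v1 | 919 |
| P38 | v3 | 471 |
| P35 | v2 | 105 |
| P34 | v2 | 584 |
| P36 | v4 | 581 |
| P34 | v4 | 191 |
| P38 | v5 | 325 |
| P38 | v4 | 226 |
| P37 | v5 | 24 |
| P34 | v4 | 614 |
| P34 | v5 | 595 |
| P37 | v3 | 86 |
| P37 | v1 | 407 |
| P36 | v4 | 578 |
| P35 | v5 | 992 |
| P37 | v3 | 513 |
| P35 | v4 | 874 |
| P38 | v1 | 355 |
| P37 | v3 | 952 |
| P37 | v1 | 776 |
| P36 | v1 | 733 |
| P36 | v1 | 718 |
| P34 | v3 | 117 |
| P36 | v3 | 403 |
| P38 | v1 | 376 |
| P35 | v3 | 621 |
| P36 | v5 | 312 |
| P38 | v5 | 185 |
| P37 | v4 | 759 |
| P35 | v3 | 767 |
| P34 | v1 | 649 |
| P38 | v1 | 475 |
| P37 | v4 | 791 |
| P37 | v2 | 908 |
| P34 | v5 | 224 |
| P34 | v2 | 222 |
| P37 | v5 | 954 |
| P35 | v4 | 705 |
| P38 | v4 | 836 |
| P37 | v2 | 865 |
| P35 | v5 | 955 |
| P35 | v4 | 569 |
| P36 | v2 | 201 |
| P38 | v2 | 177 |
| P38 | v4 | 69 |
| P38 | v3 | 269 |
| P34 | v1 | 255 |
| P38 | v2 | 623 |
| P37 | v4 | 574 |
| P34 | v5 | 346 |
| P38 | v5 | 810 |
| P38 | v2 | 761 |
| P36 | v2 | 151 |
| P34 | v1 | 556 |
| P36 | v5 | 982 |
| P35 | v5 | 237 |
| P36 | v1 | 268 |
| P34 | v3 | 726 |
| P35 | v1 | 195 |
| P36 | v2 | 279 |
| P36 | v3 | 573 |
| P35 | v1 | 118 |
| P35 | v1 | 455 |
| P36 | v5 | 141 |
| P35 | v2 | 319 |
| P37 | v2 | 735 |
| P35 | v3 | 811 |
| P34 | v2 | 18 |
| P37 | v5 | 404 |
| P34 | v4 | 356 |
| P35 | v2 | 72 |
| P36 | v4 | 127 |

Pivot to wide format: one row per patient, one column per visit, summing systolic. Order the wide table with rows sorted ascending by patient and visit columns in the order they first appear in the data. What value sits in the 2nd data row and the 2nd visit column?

768

With rows sorted ascending by patient, row 2 is patient=P35. visit columns in first-appearance order: v3, v1, v2, v4, v5; column 2 is v1.
Long rows with patient=P35, visit=v1: 195 + 118 + 455 = 768.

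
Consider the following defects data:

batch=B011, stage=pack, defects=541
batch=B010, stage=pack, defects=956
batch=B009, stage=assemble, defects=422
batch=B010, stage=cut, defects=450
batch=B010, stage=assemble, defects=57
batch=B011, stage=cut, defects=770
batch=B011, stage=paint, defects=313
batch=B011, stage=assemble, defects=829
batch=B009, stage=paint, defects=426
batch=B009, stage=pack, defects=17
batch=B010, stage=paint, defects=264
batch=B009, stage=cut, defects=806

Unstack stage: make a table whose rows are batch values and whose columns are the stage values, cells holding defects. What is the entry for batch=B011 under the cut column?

770

Wide layout: rows indexed by batch, columns are the 4 distinct stage values (pack, assemble, cut, paint).
Cell (batch=B011, stage=cut) draws from the long row where batch=B011 and stage=cut, which has defects=770.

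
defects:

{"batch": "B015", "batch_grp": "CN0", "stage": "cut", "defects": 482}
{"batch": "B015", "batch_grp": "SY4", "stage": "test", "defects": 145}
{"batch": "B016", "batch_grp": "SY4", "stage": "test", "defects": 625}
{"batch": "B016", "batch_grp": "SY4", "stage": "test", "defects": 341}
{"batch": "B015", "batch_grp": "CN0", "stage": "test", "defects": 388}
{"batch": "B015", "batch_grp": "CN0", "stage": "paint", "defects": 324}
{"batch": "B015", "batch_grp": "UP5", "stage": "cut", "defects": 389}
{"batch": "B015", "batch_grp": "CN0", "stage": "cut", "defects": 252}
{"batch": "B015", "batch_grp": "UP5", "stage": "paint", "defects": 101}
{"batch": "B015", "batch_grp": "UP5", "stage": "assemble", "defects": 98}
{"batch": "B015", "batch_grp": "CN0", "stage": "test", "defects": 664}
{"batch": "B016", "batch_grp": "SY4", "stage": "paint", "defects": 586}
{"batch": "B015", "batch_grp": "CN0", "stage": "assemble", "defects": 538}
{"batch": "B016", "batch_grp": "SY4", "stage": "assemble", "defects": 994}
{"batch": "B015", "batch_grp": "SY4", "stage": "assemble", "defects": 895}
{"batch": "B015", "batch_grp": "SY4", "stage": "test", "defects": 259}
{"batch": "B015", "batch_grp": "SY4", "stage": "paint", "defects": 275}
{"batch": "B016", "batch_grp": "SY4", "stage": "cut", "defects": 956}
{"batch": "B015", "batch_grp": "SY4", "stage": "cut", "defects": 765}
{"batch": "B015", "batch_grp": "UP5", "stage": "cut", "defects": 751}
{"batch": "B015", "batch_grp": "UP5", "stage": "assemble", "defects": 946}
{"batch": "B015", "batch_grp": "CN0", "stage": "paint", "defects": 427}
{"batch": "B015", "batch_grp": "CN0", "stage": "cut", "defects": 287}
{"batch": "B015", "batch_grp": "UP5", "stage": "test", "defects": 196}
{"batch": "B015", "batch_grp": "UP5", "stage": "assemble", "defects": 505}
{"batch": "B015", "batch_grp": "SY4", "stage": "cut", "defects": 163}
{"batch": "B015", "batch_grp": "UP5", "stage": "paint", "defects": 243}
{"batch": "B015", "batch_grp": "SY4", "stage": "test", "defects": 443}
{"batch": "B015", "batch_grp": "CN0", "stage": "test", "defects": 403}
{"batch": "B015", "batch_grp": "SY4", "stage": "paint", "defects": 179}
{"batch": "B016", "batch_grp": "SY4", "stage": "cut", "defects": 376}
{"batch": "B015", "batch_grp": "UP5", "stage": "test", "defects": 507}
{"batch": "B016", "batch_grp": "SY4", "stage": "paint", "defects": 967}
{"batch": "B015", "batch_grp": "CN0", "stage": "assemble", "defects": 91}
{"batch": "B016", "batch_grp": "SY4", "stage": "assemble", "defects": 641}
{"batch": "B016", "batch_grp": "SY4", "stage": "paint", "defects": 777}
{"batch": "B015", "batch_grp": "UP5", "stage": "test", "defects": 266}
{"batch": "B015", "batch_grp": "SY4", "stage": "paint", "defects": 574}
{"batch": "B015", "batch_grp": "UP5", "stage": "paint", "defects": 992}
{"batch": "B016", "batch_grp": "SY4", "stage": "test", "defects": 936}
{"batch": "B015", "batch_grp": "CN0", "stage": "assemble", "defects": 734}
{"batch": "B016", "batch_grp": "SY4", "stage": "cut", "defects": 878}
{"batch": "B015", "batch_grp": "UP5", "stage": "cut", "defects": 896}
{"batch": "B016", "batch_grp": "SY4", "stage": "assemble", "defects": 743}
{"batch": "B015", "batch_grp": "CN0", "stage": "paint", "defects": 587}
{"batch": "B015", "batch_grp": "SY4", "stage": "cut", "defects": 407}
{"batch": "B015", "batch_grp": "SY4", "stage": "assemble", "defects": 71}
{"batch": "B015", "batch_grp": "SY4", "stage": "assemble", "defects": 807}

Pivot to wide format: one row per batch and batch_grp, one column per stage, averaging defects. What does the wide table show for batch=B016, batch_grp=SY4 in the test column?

Rows with batch=B016, batch_grp=SY4 and stage=test: defects values are 625, 341, 936.
(625 + 341 + 936) / 3 = 634.

634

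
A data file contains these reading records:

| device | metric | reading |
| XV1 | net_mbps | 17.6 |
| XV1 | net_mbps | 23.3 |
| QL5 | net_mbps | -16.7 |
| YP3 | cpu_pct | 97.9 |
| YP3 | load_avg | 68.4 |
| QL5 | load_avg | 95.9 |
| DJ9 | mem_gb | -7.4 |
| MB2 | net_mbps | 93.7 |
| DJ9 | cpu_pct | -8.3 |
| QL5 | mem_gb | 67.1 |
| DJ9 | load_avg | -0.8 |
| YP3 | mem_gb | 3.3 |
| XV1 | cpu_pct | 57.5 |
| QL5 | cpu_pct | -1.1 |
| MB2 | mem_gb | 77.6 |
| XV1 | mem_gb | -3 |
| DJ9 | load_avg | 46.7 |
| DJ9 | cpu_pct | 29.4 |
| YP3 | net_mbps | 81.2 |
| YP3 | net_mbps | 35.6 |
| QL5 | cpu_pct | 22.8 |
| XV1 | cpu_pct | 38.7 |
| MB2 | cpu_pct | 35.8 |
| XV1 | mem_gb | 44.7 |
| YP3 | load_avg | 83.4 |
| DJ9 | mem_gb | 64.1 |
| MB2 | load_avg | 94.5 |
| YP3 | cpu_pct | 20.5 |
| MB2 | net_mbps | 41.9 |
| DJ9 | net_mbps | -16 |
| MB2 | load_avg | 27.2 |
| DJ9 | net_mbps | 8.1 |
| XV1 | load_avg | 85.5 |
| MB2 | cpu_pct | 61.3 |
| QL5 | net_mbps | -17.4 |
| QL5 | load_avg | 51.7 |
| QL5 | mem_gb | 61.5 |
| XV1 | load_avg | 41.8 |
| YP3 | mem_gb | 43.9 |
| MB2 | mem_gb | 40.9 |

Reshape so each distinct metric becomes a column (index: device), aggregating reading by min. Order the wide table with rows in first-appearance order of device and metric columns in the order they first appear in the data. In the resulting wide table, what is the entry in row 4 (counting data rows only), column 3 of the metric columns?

With rows in first-appearance order of device, row 4 is device=DJ9. metric columns in first-appearance order: net_mbps, cpu_pct, load_avg, mem_gb; column 3 is load_avg.
Long rows with device=DJ9, metric=load_avg: min(-0.8, 46.7) = -0.8.

-0.8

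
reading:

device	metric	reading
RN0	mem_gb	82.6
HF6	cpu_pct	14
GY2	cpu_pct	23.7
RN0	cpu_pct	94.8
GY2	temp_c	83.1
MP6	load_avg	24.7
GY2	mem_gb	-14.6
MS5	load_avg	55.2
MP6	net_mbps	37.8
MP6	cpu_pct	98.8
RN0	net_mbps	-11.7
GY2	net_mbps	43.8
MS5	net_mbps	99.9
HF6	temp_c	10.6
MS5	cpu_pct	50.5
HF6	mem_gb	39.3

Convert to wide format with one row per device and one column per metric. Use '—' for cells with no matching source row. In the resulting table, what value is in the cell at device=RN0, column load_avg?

No long-format row has device=RN0 and metric=load_avg, so the cell is —.

—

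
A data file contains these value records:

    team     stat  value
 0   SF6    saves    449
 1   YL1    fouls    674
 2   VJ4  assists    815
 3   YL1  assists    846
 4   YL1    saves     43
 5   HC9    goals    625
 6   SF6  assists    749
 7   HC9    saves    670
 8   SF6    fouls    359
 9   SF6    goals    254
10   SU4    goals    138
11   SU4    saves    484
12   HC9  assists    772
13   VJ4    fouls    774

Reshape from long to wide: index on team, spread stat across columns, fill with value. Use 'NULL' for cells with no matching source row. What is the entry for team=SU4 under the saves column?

The long row with team=SU4, stat=saves has value=484.

484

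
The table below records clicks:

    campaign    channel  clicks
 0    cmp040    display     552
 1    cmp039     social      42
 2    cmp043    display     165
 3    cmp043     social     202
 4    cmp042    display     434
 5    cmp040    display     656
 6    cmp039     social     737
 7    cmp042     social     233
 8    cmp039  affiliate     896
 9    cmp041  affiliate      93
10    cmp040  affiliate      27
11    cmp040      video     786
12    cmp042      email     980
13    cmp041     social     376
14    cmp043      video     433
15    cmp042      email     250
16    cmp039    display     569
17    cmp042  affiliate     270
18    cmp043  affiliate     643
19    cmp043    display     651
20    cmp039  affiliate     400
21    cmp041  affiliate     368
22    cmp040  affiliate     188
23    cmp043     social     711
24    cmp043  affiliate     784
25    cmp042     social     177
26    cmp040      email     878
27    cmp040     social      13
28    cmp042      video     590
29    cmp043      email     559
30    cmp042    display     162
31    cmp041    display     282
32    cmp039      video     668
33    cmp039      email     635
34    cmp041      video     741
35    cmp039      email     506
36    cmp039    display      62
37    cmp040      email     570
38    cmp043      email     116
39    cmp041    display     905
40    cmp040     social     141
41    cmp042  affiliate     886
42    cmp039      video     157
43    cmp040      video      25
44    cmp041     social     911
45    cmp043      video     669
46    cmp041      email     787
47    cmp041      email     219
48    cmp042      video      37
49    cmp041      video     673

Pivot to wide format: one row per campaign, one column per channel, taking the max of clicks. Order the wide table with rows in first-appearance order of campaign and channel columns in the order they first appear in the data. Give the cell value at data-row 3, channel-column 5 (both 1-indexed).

559

With rows in first-appearance order of campaign, row 3 is campaign=cmp043. channel columns in first-appearance order: display, social, affiliate, video, email; column 5 is email.
Long rows with campaign=cmp043, channel=email: max(559, 116) = 559.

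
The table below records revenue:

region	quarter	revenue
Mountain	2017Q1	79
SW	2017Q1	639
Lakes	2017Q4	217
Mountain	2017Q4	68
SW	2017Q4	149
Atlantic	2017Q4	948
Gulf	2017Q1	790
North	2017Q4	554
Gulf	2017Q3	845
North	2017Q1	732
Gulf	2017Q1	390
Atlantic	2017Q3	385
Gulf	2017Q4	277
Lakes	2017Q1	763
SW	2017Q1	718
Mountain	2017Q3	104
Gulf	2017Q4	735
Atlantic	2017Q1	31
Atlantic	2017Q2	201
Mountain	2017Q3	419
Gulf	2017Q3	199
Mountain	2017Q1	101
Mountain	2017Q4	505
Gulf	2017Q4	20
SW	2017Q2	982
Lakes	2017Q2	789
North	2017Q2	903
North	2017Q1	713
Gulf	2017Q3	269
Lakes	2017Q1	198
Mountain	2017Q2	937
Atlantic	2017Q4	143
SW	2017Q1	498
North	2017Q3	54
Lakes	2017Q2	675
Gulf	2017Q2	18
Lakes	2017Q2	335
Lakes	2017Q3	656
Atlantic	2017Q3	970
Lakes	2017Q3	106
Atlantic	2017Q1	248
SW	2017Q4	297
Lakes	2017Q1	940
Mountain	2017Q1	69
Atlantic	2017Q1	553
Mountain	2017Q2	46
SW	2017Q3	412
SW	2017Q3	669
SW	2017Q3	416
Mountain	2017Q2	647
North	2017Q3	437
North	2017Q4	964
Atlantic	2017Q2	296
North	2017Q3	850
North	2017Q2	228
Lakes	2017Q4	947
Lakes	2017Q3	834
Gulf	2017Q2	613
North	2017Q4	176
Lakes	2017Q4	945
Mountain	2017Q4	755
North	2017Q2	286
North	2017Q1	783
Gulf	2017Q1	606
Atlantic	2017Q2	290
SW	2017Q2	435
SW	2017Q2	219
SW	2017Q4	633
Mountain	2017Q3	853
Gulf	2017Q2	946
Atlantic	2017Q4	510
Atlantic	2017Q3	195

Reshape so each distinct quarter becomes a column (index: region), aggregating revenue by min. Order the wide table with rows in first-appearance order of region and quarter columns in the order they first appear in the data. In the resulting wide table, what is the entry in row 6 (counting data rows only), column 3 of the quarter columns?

54

With rows in first-appearance order of region, row 6 is region=North. quarter columns in first-appearance order: 2017Q1, 2017Q4, 2017Q3, 2017Q2; column 3 is 2017Q3.
Long rows with region=North, quarter=2017Q3: min(54, 437, 850) = 54.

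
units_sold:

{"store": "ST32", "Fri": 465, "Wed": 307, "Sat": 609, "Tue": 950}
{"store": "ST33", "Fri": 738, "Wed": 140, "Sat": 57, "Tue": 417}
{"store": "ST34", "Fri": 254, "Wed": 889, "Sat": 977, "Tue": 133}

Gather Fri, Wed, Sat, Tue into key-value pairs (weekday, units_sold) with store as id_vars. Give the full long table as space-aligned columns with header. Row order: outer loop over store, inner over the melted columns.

store  weekday  units_sold
ST32   Fri      465       
ST32   Wed      307       
ST32   Sat      609       
ST32   Tue      950       
ST33   Fri      738       
ST33   Wed      140       
ST33   Sat      57        
ST33   Tue      417       
ST34   Fri      254       
ST34   Wed      889       
ST34   Sat      977       
ST34   Tue      133       

Each (store, column) pair becomes one row: 3 × 4 = 12 rows.
For example, (ST32, Fri) → units_sold=465.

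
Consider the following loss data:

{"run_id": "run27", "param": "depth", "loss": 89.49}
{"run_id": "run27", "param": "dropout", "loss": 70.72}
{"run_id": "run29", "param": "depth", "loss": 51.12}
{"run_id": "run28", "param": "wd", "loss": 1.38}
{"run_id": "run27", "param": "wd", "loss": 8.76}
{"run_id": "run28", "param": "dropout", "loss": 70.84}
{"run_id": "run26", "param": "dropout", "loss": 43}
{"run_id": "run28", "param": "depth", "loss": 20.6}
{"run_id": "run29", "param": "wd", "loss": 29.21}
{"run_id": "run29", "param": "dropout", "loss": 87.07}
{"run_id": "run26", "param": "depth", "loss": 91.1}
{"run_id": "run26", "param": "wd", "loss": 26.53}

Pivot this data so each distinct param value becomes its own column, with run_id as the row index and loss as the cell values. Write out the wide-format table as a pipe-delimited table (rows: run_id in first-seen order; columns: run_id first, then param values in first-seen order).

| run_id | depth | dropout | wd |
| run27 | 89.49 | 70.72 | 8.76 |
| run29 | 51.12 | 87.07 | 29.21 |
| run28 | 20.6 | 70.84 | 1.38 |
| run26 | 91.1 | 43 | 26.53 |

Columns: run_id plus the 3 distinct param values (depth, dropout, wd).
For example, row run27 column depth takes loss=89.49 from the long row (run27, depth).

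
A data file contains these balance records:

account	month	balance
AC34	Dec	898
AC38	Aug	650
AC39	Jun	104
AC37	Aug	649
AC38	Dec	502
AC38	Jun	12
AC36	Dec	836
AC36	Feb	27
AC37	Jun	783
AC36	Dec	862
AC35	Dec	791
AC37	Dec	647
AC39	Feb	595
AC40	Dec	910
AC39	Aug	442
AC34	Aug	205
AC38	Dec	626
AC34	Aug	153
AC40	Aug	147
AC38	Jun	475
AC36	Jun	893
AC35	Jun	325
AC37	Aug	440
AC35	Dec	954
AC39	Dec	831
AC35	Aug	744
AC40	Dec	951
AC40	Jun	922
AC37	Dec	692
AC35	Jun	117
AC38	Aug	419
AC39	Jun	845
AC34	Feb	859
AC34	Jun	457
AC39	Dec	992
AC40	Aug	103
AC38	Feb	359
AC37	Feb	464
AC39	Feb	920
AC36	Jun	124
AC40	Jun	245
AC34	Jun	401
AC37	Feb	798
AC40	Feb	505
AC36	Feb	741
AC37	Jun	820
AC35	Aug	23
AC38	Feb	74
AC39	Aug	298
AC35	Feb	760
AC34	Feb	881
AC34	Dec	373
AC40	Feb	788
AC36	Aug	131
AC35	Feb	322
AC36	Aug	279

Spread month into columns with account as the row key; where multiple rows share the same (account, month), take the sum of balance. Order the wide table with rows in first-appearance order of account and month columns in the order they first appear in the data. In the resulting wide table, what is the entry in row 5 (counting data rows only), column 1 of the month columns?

1698

With rows in first-appearance order of account, row 5 is account=AC36. month columns in first-appearance order: Dec, Aug, Jun, Feb; column 1 is Dec.
Long rows with account=AC36, month=Dec: 836 + 862 = 1698.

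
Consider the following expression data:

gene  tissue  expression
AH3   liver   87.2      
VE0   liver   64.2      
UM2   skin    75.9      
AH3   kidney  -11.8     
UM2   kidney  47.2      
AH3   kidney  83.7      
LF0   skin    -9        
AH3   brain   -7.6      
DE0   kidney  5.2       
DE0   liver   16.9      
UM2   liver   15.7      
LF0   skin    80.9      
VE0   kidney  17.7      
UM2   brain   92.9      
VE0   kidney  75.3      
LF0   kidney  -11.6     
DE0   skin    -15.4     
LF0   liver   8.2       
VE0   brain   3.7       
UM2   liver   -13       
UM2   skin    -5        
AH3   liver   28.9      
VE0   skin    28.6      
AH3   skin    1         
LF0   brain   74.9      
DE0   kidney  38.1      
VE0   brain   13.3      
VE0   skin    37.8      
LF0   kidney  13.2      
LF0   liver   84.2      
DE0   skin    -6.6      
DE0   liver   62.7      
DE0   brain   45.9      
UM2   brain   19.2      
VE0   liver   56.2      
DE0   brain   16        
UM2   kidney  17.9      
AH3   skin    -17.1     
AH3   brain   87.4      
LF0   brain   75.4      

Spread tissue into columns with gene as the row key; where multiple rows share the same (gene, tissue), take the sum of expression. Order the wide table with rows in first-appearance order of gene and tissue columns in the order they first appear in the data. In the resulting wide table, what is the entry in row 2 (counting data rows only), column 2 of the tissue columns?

66.4

With rows in first-appearance order of gene, row 2 is gene=VE0. tissue columns in first-appearance order: liver, skin, kidney, brain; column 2 is skin.
Long rows with gene=VE0, tissue=skin: 28.6 + 37.8 = 66.4.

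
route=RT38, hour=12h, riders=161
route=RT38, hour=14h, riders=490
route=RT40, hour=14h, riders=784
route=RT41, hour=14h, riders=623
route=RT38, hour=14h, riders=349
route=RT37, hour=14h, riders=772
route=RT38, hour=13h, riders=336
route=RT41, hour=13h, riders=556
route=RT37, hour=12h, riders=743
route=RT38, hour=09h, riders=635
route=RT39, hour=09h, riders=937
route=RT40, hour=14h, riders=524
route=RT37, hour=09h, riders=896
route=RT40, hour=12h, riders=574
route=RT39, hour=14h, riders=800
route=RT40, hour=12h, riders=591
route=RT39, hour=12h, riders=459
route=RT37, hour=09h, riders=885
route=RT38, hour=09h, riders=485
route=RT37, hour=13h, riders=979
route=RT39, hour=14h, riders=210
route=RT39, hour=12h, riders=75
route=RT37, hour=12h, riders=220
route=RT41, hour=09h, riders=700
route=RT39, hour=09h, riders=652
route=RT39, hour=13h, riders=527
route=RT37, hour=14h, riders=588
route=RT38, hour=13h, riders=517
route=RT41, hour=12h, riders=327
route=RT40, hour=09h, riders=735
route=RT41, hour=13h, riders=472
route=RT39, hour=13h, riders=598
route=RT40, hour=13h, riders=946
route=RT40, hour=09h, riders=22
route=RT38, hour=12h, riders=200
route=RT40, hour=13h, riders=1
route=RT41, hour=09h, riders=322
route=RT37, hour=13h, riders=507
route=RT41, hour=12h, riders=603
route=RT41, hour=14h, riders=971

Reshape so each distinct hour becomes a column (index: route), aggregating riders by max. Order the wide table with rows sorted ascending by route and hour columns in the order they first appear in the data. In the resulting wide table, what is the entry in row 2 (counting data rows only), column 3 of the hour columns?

With rows sorted ascending by route, row 2 is route=RT38. hour columns in first-appearance order: 12h, 14h, 13h, 09h; column 3 is 13h.
Long rows with route=RT38, hour=13h: max(336, 517) = 517.

517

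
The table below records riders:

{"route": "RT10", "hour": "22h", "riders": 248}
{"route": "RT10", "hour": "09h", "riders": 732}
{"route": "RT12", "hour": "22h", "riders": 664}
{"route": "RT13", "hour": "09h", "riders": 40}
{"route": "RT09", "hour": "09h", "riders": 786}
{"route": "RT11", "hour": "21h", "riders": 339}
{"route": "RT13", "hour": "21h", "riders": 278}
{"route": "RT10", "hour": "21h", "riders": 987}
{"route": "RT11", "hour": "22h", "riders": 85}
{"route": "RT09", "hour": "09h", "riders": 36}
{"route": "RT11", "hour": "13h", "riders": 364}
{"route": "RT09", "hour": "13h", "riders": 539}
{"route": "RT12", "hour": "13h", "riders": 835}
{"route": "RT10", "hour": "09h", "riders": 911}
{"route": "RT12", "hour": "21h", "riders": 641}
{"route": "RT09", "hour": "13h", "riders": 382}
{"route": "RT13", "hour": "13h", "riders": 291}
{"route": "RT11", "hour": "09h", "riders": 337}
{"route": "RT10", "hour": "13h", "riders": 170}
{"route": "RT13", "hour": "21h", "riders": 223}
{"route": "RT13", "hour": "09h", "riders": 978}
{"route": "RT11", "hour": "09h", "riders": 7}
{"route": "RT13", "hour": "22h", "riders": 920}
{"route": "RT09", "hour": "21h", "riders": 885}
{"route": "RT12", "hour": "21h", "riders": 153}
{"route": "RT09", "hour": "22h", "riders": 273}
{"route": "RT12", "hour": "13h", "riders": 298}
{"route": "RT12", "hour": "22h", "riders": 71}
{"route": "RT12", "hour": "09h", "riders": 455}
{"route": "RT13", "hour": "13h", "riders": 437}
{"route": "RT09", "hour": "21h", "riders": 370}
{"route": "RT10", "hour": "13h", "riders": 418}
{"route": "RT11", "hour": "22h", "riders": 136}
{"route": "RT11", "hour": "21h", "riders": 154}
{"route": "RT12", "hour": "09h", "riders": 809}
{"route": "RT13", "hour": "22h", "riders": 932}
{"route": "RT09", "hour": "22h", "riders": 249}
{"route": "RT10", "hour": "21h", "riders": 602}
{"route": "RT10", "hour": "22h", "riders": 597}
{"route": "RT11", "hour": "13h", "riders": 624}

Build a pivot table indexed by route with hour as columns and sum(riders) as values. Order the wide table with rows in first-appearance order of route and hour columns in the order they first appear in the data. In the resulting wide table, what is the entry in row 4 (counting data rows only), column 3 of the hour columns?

With rows in first-appearance order of route, row 4 is route=RT09. hour columns in first-appearance order: 22h, 09h, 21h, 13h; column 3 is 21h.
Long rows with route=RT09, hour=21h: 885 + 370 = 1255.

1255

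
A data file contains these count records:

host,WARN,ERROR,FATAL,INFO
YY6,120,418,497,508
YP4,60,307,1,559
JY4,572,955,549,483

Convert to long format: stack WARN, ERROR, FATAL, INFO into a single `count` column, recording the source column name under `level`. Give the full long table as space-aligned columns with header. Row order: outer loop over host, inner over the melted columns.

host  level  count
YY6   WARN   120  
YY6   ERROR  418  
YY6   FATAL  497  
YY6   INFO   508  
YP4   WARN   60   
YP4   ERROR  307  
YP4   FATAL  1    
YP4   INFO   559  
JY4   WARN   572  
JY4   ERROR  955  
JY4   FATAL  549  
JY4   INFO   483  

Each (host, column) pair becomes one row: 3 × 4 = 12 rows.
For example, (YY6, WARN) → count=120.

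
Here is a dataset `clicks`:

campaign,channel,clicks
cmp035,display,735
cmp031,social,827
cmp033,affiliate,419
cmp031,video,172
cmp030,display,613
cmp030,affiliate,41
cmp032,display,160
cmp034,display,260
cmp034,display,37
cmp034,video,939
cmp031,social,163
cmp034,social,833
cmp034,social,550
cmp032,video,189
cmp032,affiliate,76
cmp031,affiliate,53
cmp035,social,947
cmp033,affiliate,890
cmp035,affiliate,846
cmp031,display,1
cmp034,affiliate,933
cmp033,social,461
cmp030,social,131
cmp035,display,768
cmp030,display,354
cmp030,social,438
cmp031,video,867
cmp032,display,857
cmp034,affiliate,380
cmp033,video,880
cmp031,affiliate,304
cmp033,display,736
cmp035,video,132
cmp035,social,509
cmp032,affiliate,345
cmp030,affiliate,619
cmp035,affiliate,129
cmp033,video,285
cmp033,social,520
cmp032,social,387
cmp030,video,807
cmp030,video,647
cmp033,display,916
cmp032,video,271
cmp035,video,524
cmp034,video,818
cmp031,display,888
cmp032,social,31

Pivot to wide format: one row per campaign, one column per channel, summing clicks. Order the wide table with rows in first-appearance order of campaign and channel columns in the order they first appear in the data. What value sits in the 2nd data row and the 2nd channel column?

With rows in first-appearance order of campaign, row 2 is campaign=cmp031. channel columns in first-appearance order: display, social, affiliate, video; column 2 is social.
Long rows with campaign=cmp031, channel=social: 827 + 163 = 990.

990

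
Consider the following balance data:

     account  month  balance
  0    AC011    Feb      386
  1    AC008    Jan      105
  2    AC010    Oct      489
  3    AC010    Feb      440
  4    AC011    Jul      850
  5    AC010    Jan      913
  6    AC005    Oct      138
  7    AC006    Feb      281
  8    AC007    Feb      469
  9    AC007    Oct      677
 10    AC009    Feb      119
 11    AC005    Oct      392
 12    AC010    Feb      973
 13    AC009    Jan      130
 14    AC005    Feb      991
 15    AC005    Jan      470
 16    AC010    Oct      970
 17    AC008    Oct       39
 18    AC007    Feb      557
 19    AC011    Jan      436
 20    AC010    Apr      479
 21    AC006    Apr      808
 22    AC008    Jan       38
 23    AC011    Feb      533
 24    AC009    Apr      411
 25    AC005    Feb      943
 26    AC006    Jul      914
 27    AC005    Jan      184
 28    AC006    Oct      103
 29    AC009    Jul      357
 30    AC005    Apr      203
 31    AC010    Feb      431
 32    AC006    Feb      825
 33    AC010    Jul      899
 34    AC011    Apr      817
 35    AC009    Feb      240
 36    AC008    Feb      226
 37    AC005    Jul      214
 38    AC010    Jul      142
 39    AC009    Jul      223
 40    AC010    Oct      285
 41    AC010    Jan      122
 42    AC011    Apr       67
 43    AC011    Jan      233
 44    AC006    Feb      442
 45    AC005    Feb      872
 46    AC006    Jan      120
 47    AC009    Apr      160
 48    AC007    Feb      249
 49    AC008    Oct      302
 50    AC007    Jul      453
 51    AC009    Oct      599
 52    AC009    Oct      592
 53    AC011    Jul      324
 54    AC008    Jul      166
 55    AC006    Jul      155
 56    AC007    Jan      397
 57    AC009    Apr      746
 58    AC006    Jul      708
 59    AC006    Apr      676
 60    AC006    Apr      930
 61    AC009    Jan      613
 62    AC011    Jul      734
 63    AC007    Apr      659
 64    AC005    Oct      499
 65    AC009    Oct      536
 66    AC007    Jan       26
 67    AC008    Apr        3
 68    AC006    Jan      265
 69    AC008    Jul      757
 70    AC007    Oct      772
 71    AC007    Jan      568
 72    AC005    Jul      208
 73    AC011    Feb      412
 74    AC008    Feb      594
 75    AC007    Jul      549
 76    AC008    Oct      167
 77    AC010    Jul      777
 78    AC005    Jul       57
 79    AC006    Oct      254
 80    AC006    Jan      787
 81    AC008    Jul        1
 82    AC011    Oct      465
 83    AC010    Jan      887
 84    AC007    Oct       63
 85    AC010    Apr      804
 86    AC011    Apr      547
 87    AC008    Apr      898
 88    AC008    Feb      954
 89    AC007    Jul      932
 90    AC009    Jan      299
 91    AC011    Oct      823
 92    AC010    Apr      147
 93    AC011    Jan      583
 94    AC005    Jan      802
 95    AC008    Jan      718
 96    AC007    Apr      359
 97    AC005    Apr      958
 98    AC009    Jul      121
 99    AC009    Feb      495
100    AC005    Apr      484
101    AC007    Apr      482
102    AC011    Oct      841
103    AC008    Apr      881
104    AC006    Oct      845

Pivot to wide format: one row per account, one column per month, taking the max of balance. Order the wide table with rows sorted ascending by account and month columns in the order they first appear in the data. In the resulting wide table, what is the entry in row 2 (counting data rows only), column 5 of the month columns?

With rows sorted ascending by account, row 2 is account=AC006. month columns in first-appearance order: Feb, Jan, Oct, Jul, Apr; column 5 is Apr.
Long rows with account=AC006, month=Apr: max(808, 676, 930) = 930.

930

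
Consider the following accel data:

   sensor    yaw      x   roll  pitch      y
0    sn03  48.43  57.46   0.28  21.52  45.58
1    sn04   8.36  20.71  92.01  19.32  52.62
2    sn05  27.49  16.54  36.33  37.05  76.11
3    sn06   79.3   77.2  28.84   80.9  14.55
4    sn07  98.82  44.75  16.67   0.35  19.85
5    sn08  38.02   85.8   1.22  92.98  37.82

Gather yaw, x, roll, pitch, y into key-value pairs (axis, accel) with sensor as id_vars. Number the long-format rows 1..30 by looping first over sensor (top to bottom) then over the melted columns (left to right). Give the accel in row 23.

30 rows total (6 × 5). Row 23: index ⌊(23-1)/5⌋ = 4 into sensor → sn07; (23-1) mod 5 = 2 into the melted columns → roll.
So row 23 is (sn07, roll, 16.67); accel = 16.67.

16.67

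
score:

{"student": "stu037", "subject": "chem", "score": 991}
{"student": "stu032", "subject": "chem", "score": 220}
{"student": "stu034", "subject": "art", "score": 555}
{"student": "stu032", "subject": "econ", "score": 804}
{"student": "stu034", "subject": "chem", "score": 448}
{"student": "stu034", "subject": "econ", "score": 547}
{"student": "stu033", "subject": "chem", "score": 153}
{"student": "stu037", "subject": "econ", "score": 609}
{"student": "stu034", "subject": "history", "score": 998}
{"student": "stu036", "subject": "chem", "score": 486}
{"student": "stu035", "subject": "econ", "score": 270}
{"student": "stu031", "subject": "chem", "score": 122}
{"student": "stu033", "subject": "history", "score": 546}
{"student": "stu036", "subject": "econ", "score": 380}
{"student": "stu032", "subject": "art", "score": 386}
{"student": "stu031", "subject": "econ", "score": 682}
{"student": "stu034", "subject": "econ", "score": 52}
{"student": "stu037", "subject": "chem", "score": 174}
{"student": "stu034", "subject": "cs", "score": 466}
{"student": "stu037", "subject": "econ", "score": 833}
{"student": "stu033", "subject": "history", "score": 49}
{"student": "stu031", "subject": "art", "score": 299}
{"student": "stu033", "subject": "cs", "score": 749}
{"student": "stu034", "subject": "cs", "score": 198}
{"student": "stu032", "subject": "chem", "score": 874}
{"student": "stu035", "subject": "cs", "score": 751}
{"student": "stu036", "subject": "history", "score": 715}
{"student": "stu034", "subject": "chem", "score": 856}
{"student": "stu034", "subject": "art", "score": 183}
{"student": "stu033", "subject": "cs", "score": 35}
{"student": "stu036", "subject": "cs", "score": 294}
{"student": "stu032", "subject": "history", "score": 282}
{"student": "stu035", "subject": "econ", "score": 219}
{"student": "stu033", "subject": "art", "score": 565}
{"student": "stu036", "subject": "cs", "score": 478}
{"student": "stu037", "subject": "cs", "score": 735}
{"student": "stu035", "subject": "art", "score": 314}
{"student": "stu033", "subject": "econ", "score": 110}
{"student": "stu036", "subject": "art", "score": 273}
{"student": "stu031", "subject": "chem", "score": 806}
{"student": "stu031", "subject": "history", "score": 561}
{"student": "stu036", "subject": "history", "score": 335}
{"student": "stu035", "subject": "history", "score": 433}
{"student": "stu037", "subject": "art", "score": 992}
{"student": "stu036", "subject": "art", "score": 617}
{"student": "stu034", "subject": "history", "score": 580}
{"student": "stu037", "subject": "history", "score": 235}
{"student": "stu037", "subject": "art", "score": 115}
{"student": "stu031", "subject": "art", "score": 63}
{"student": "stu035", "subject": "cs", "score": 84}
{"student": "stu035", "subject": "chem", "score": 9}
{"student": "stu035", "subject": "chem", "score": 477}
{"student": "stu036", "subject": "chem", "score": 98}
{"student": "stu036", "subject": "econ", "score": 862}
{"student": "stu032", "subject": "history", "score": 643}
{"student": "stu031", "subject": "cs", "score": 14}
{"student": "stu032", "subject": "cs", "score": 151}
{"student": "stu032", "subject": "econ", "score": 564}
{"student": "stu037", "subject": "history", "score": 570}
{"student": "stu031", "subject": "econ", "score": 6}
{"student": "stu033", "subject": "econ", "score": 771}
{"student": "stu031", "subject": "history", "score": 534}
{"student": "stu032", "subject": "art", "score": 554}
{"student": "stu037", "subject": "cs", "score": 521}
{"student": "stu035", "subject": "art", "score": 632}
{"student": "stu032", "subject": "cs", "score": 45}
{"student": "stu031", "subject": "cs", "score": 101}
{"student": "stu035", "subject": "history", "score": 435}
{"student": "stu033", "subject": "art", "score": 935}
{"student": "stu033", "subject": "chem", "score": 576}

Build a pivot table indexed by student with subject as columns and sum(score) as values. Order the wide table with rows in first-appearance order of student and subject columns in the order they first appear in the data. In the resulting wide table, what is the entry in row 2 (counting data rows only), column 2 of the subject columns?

With rows in first-appearance order of student, row 2 is student=stu032. subject columns in first-appearance order: chem, art, econ, history, cs; column 2 is art.
Long rows with student=stu032, subject=art: 386 + 554 = 940.

940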